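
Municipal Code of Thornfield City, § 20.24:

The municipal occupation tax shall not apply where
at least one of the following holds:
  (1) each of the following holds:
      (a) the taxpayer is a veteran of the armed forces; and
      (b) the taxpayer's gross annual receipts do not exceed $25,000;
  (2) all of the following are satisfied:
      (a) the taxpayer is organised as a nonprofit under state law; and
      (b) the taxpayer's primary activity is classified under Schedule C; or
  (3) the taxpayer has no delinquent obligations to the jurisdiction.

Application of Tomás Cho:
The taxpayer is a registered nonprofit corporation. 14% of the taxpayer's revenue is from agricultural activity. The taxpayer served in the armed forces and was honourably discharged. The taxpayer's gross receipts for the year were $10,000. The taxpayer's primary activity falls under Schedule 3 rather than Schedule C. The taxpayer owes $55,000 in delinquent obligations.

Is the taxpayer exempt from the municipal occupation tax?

(a) veteran — met.
(b) receipts ≤ $25,000 — satisfied.
So (1) is satisfied (T AND T).
(a) nonprofit — holds.
(b) Schedule C activity — not satisfied.
(2): T AND F → false.
(3) no delinquency — not met.
Overall = T OR F OR F = true.

Yes — exempt.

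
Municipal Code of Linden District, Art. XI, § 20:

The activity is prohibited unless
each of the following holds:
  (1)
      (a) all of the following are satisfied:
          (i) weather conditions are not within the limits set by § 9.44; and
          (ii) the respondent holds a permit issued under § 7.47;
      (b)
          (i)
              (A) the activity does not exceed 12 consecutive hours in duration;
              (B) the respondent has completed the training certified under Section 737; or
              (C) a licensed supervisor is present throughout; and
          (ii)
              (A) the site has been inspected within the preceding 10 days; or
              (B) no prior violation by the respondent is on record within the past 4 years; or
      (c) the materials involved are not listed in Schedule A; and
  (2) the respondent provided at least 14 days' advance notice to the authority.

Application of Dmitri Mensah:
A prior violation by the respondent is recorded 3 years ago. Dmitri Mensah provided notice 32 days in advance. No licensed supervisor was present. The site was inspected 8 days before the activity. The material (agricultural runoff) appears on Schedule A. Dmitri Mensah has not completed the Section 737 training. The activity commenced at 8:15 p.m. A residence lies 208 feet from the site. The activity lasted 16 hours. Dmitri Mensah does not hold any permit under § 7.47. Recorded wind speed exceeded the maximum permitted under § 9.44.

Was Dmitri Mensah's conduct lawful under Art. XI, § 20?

No — unlawful.

(i) not (weather ok) — met.
(ii) holds permit — not met.
(a) = T AND F = false.
(A) ≤ 12 hrs duration — fails.
(B) training certified — fails.
(C) supervisor present — not satisfied.
(i): F OR F OR F → false.
(A) site inspected — met.
(B) no prior violation — not satisfied.
(ii): T OR F → true.
(b) = F AND T = false.
(c) not (Schedule A material) — fails.
So (1) is not satisfied (F OR F OR F).
(2) ≥14 days' notice — satisfied.
So Overall is not satisfied (F AND T).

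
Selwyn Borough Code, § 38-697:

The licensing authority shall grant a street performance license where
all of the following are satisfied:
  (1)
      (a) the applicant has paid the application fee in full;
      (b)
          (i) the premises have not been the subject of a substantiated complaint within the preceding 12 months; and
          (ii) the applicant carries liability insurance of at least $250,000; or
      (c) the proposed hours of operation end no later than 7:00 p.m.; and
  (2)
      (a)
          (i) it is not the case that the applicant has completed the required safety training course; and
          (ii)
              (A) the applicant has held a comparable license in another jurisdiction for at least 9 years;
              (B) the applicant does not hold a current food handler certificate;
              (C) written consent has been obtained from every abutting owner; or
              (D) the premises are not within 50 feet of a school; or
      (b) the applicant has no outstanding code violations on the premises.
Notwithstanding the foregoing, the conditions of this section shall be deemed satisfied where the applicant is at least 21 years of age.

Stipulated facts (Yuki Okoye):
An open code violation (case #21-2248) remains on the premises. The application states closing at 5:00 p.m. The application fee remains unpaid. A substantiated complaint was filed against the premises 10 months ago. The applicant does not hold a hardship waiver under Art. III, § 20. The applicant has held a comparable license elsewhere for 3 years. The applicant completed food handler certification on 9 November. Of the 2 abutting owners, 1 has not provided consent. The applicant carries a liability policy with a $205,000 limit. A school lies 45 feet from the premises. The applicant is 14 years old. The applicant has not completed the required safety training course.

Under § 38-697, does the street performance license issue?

(a) fee paid — fails.
(i) no complaint in 12 mo. — not satisfied.
(ii) insurance ≥ $250,000 — not satisfied.
(b) = F AND F = false.
(c) closes by 7 p.m. — met.
So (1) is satisfied (F OR F OR T).
(i) not (safety training) — met.
(A) prior license ≥ 9 yr — fails.
(B) not (food handler cert.) — fails.
(C) all abutters consent — not satisfied.
(D) ≥50 ft from school — fails.
So (ii) is not satisfied (F OR F OR F OR F).
So (a) is not satisfied (T AND F).
(b) no code violations — not met.
So (2) is not satisfied (F OR F).
So Overall is not satisfied (T AND F).
Exception (age ≥ 21) — not satisfied.
Result: main false OR exception false → false.

No — denied.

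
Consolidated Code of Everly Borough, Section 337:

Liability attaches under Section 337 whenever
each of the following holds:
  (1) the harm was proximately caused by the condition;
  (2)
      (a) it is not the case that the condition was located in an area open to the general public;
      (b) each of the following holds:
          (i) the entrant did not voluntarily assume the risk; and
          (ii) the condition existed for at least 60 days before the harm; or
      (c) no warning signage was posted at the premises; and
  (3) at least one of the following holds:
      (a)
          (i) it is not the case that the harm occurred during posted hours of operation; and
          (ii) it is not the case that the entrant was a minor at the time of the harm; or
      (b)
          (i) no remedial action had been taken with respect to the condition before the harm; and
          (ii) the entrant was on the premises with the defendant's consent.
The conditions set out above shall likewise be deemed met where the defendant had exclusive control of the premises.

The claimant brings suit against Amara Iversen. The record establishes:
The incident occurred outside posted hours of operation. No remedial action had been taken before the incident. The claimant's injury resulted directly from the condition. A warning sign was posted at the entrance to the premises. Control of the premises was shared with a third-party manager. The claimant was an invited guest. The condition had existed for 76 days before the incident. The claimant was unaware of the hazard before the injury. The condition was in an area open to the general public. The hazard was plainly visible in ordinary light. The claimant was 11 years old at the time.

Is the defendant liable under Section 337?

(1) proximate cause — satisfied.
(a) not (public area) — not satisfied.
(i) no assumed risk — met.
(ii) condition ≥60 days old — holds.
So (b) is satisfied (T AND T).
(c) no signage posted — not satisfied.
(2) = F OR T OR F = true.
(i) not (during posted hours) — holds.
(ii) not (entrant a minor) — not met.
(a) = T AND F = false.
(i) no remedial action — satisfied.
(ii) consent to enter — met.
So (b) is satisfied (T AND T).
So (3) is satisfied (F OR T).
Overall: T AND T AND T → true.
Exception (exclusive control) — not satisfied.
Result: main true OR exception false → true.

Yes — liable.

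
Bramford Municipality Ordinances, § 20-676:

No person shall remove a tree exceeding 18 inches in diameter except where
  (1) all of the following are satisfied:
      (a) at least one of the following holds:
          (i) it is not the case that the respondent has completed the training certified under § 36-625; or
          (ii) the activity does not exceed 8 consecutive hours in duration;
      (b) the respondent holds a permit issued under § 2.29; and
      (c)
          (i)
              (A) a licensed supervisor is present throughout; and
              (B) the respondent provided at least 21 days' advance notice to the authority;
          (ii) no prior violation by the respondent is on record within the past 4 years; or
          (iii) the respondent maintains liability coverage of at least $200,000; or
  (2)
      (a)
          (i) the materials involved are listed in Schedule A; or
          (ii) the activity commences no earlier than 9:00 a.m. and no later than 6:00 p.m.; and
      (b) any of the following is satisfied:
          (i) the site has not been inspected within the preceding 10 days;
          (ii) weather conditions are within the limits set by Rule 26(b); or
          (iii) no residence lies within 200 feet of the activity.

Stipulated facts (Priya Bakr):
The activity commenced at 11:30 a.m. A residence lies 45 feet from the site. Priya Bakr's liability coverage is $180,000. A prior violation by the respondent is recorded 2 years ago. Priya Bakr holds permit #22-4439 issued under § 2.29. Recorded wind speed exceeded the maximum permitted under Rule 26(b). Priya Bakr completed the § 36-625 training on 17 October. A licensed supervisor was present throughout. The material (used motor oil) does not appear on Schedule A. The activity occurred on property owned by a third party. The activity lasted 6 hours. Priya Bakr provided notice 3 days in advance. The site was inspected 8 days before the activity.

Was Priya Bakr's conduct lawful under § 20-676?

(i) not (training certified) — not met.
(ii) ≤ 8 hrs duration — satisfied.
So (a) is satisfied (F OR T).
(b) holds permit — met.
(A) supervisor present — holds.
(B) ≥21 days' notice — fails.
(i) = T AND F = false.
(ii) no prior violation — not satisfied.
(iii) coverage ≥ $200,000 — not met.
(c) = F OR F OR F = false.
So (1) is not satisfied (T AND T AND F).
(i) Schedule A material — not met.
(ii) start within hours — satisfied.
(a) = F OR T = true.
(i) not (site inspected) — fails.
(ii) weather ok — fails.
(iii) no residence in 200 ft — fails.
(b): F OR F OR F → false.
(2) = T AND F = false.
Overall = F OR F = false.

No — unlawful.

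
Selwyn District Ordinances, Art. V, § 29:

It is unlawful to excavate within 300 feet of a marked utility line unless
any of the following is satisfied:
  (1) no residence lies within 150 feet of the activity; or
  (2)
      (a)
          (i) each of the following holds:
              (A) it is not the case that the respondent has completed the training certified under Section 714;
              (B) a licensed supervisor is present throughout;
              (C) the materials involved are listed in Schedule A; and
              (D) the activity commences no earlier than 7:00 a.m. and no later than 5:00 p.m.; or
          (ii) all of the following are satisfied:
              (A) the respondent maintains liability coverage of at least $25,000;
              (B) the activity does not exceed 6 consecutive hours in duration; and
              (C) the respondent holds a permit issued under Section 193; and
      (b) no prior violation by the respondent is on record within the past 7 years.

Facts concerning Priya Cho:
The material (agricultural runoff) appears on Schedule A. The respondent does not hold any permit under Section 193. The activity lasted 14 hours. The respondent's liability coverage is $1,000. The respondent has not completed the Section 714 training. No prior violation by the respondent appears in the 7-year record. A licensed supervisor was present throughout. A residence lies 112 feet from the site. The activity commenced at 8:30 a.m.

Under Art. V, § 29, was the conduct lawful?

(1) no residence in 150 ft — not satisfied.
(A) not (training certified) — holds.
(B) supervisor present — holds.
(C) Schedule A material — holds.
(D) start within hours — satisfied.
So (i) is satisfied (T AND T AND T AND T).
(A) coverage ≥ $25,000 — not met.
(B) ≤ 6 hrs duration — fails.
(C) holds permit — not met.
(ii): F AND F AND F → false.
(a) = T OR F = true.
(b) no prior violation — holds.
So (2) is satisfied (T AND T).
So Overall is satisfied (F OR T).

Yes — lawful.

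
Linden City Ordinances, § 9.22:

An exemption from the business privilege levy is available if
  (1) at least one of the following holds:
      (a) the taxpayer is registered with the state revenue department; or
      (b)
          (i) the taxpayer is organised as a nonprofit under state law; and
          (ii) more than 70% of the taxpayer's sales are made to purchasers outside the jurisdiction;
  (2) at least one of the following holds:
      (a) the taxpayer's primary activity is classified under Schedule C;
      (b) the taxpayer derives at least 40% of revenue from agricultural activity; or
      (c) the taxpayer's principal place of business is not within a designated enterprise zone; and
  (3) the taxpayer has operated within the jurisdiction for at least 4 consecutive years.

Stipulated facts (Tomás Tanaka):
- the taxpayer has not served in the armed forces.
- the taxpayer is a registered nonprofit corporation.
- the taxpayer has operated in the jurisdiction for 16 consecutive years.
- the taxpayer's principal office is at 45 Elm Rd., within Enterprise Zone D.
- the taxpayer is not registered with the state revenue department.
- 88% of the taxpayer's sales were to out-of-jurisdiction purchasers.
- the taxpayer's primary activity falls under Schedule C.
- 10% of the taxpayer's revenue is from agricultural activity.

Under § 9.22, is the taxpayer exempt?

(a) state-registered — fails.
(i) nonprofit — met.
(ii) >70% out-of-jur. sales — holds.
So (b) is satisfied (T AND T).
(1): F OR T → true.
(a) Schedule C activity — met.
(b) ≥40% agricultural — fails.
(c) not (in enterprise zone) — not satisfied.
(2) = T OR F OR F = true.
(3) ≥ 4 yrs in jurisdiction — satisfied.
So Overall is satisfied (T AND T AND T).

Yes — exempt.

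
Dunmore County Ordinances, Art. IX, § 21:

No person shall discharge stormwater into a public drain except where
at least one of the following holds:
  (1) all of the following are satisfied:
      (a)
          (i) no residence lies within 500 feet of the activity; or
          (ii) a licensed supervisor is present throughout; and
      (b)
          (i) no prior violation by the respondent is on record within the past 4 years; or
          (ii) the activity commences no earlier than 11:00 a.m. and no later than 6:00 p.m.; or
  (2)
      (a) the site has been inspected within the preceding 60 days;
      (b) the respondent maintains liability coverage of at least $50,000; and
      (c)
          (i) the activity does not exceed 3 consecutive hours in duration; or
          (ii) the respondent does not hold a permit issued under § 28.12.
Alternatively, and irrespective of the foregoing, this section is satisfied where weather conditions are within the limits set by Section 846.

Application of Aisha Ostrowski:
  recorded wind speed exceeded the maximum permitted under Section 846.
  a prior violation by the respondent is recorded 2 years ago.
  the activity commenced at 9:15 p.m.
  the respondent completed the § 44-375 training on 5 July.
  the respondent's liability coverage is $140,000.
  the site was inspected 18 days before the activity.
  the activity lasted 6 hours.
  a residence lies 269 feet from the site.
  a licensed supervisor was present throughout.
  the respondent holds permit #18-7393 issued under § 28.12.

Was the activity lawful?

No — unlawful.

(i) no residence in 500 ft — not satisfied.
(ii) supervisor present — holds.
So (a) is satisfied (F OR T).
(i) no prior violation — not satisfied.
(ii) start within hours — fails.
(b): F OR F → false.
(1): T AND F → false.
(a) site inspected — holds.
(b) coverage ≥ $50,000 — holds.
(i) ≤ 3 hrs duration — not satisfied.
(ii) not (holds permit) — not satisfied.
(c) = F OR F = false.
(2) = T AND T AND F = false.
Overall = F OR F = false.
Exception (weather ok) — not satisfied.
Result: main false OR exception false → false.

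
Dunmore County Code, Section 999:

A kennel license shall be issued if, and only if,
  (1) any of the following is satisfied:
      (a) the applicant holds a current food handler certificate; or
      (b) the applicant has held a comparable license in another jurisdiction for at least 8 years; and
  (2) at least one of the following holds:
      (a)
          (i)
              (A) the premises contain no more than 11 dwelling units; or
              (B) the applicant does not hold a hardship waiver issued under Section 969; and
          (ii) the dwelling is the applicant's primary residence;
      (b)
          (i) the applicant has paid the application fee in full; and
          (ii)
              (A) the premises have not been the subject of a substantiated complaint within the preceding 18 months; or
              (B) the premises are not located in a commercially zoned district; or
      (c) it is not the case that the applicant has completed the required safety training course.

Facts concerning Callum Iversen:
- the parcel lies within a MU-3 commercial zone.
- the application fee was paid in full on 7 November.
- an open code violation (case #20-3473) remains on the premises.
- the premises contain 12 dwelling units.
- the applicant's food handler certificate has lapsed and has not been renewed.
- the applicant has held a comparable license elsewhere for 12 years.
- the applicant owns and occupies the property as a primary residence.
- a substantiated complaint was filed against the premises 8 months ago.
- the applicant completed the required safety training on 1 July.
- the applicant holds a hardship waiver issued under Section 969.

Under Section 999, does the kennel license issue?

(a) food handler cert. — fails.
(b) prior license ≥ 8 yr — holds.
(1): F OR T → true.
(A) ≤ 11 units — not satisfied.
(B) not (hardship waiver) — fails.
So (i) is not satisfied (F OR F).
(ii) primary residence — met.
So (a) is not satisfied (F AND T).
(i) fee paid — holds.
(A) no complaint in 18 mo. — not met.
(B) not (commercially zoned) — not satisfied.
(ii) = F OR F = false.
(b): T AND F → false.
(c) not (safety training) — not met.
(2): F OR F OR F → false.
Overall = T AND F = false.

No — denied.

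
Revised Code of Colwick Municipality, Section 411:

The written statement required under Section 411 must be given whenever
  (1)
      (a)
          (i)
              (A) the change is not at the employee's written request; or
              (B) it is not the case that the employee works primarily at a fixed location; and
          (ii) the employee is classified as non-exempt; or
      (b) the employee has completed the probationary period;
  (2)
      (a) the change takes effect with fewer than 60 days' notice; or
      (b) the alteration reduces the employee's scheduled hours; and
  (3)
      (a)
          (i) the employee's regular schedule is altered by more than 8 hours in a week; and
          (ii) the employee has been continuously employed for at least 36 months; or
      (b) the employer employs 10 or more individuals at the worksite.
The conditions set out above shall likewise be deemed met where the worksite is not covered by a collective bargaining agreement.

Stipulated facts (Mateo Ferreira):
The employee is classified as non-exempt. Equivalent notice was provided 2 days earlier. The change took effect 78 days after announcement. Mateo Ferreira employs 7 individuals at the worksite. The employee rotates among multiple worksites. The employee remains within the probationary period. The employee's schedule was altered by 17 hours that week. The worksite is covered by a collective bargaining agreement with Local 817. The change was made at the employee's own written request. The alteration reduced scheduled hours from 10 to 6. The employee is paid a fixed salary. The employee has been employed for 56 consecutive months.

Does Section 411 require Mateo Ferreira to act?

Yes — required.

(A) not employee-requested — not met.
(B) not (fixed location) — met.
So (i) is satisfied (F OR T).
(ii) non-exempt — holds.
So (a) is satisfied (T AND T).
(b) past probation — not met.
(1): T OR F → true.
(a) < 60 days' notice — fails.
(b) hours reduced — met.
So (2) is satisfied (F OR T).
(i) schedule shift > 8h — holds.
(ii) tenure ≥ 36 mo. — holds.
So (a) is satisfied (T AND T).
(b) ≥ 10 at site — fails.
(3) = T OR F = true.
Overall = T AND T AND T = true.
Exception (no CBA) — not satisfied.
Result: main true OR exception false → true.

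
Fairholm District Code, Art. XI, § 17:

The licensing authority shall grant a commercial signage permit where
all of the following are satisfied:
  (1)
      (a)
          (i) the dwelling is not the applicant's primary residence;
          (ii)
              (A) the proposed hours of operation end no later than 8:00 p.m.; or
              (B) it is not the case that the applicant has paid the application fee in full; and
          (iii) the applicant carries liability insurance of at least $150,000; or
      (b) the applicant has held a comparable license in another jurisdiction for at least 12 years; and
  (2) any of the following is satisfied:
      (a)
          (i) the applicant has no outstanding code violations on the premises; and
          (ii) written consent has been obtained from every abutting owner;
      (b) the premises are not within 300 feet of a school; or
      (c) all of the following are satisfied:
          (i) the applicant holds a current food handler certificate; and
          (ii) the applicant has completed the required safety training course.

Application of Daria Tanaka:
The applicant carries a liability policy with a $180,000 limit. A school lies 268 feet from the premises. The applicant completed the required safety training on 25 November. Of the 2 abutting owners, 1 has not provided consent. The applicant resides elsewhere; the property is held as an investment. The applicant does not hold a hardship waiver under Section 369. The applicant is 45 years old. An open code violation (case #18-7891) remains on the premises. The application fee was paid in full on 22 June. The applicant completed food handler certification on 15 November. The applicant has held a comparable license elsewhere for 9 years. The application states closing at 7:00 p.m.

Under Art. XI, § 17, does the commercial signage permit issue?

Yes — granted.

(i) not (primary residence) — satisfied.
(A) closes by 8 p.m. — met.
(B) not (fee paid) — not satisfied.
(ii) = T OR F = true.
(iii) insurance ≥ $150,000 — met.
(a) = T AND T AND T = true.
(b) prior license ≥ 12 yr — not satisfied.
So (1) is satisfied (T OR F).
(i) no code violations — fails.
(ii) all abutters consent — not satisfied.
So (a) is not satisfied (F AND F).
(b) ≥300 ft from school — not satisfied.
(i) food handler cert. — met.
(ii) safety training — met.
(c) = T AND T = true.
So (2) is satisfied (F OR F OR T).
So Overall is satisfied (T AND T).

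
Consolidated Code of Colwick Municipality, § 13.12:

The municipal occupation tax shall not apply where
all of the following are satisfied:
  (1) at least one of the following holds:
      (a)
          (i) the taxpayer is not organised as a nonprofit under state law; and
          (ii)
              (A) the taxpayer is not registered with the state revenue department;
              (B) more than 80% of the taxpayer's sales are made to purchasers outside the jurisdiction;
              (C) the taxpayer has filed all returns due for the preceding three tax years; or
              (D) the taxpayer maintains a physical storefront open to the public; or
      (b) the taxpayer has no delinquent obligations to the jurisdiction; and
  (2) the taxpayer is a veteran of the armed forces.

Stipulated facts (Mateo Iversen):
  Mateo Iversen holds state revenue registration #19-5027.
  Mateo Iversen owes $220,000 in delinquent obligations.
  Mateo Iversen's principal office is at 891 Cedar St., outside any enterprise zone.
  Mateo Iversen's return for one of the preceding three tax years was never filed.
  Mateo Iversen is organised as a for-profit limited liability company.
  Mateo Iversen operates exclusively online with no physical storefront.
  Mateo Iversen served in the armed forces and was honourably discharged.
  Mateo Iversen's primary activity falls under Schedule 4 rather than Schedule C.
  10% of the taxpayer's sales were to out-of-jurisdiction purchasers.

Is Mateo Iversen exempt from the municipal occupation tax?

No — not exempt.

(i) not (nonprofit) — satisfied.
(A) not (state-registered) — not met.
(B) >80% out-of-jur. sales — not met.
(C) returns current — fails.
(D) has storefront — not satisfied.
So (ii) is not satisfied (F OR F OR F OR F).
(a): T AND F → false.
(b) no delinquency — fails.
(1): F OR F → false.
(2) veteran — satisfied.
Overall: F AND T → false.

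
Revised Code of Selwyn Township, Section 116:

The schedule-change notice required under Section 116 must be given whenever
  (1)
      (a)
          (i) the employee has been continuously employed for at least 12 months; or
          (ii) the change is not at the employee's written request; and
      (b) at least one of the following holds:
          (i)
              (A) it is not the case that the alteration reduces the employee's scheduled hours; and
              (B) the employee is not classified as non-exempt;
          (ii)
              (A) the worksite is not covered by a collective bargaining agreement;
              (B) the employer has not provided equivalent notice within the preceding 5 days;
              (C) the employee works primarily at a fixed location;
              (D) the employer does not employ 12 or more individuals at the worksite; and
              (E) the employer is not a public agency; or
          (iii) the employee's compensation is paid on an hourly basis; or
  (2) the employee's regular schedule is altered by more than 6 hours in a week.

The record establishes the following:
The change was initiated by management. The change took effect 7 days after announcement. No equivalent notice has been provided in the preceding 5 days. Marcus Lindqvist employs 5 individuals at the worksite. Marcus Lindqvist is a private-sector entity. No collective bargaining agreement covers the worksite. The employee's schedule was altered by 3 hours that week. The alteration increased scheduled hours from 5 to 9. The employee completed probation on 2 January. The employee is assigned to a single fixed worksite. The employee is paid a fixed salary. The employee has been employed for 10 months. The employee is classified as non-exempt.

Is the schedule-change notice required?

(i) tenure ≥ 12 mo. — not satisfied.
(ii) not employee-requested — holds.
So (a) is satisfied (F OR T).
(A) not (hours reduced) — satisfied.
(B) not (non-exempt) — fails.
(i) = T AND F = false.
(A) no CBA — holds.
(B) no recent notice — holds.
(C) fixed location — satisfied.
(D) not (≥ 12 at site) — holds.
(E) not (public agency) — satisfied.
(ii): T AND T AND T AND T AND T → true.
(iii) hourly-paid — fails.
(b) = F OR T OR F = true.
(1): T AND T → true.
(2) schedule shift > 6h — fails.
Overall = T OR F = true.

Yes — required.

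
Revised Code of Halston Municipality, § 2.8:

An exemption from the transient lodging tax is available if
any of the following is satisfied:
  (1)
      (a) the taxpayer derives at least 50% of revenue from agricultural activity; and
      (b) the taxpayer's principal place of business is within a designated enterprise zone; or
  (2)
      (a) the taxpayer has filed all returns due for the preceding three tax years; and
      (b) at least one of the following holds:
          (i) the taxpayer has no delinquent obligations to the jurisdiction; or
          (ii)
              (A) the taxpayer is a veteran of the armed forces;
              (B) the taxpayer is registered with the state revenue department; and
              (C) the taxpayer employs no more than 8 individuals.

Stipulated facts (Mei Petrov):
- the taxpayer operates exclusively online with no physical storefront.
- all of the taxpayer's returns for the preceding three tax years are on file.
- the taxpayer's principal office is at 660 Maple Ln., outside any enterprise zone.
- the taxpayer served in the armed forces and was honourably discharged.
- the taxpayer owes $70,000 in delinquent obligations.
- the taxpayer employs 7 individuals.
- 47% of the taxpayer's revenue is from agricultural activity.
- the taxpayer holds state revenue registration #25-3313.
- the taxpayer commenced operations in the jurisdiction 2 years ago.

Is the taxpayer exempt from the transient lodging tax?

(a) ≥50% agricultural — not satisfied.
(b) in enterprise zone — not met.
(1) = F AND F = false.
(a) returns current — met.
(i) no delinquency — not met.
(A) veteran — holds.
(B) state-registered — holds.
(C) ≤ 8 employees — met.
(ii): T AND T AND T → true.
(b) = F OR T = true.
So (2) is satisfied (T AND T).
Overall: F OR T → true.

Yes — exempt.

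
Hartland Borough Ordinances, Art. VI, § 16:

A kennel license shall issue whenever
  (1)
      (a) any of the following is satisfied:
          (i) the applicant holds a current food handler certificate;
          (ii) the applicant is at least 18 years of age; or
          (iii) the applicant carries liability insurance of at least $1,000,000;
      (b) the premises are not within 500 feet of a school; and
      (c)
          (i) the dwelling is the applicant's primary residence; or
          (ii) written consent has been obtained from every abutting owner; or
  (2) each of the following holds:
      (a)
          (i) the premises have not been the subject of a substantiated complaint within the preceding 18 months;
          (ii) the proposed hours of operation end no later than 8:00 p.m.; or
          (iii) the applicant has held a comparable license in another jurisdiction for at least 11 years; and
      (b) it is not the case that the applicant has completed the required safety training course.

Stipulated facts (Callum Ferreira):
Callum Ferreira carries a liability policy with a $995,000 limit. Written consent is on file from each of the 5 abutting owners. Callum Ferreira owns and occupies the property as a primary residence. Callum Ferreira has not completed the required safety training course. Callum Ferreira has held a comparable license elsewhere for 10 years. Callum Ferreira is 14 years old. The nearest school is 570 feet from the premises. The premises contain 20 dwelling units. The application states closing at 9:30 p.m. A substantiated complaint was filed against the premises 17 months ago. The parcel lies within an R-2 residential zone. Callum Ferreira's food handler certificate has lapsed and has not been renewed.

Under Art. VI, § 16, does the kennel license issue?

No — denied.

(i) food handler cert. — fails.
(ii) age ≥ 18 — not met.
(iii) insurance ≥ $1,000,000 — not satisfied.
So (a) is not satisfied (F OR F OR F).
(b) ≥500 ft from school — holds.
(i) primary residence — met.
(ii) all abutters consent — satisfied.
(c): T OR T → true.
So (1) is not satisfied (F AND T AND T).
(i) no complaint in 18 mo. — not satisfied.
(ii) closes by 8 p.m. — not satisfied.
(iii) prior license ≥ 11 yr — not met.
So (a) is not satisfied (F OR F OR F).
(b) not (safety training) — holds.
(2) = F AND T = false.
So Overall is not satisfied (F OR F).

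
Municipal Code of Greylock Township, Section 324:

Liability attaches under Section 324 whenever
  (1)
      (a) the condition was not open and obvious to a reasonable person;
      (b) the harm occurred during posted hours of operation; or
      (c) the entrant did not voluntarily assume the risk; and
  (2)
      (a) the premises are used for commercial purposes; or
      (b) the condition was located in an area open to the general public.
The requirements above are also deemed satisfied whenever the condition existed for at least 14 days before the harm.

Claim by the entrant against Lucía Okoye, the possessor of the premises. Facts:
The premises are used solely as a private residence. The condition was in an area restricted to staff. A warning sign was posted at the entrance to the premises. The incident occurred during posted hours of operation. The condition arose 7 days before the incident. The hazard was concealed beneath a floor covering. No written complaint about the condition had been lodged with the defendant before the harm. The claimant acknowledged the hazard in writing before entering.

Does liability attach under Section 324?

No — not liable.

(a) not open/obvious — holds.
(b) during posted hours — satisfied.
(c) no assumed risk — not met.
So (1) is satisfied (T OR T OR F).
(a) commercial use — fails.
(b) public area — fails.
(2) = F OR F = false.
Overall: T AND F → false.
Exception (condition ≥14 days old) — not satisfied.
Result: main false OR exception false → false.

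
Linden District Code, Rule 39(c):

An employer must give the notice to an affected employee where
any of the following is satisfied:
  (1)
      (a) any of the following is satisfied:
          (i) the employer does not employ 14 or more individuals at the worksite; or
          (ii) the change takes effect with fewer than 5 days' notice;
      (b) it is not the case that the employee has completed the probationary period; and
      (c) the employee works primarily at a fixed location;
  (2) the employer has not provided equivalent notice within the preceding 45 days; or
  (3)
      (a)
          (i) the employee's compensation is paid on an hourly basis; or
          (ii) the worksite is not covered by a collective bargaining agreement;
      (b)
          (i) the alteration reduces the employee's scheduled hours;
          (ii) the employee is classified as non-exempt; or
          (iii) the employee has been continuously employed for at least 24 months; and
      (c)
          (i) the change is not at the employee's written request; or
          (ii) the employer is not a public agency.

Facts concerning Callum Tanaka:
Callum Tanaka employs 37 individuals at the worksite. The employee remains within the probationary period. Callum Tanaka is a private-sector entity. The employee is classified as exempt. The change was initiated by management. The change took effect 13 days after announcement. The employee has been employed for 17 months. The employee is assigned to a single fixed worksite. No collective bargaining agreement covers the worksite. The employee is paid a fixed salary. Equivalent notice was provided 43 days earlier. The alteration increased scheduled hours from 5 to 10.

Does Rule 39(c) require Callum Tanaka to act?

No — not required.

(i) not (≥ 14 at site) — not met.
(ii) < 5 days' notice — not satisfied.
So (a) is not satisfied (F OR F).
(b) not (past probation) — holds.
(c) fixed location — satisfied.
So (1) is not satisfied (F AND T AND T).
(2) no recent notice — not met.
(i) hourly-paid — not met.
(ii) no CBA — holds.
(a) = F OR T = true.
(i) hours reduced — fails.
(ii) non-exempt — fails.
(iii) tenure ≥ 24 mo. — not satisfied.
So (b) is not satisfied (F OR F OR F).
(i) not employee-requested — met.
(ii) not (public agency) — holds.
(c) = T OR T = true.
(3): T AND F AND T → false.
Overall: F OR F OR F → false.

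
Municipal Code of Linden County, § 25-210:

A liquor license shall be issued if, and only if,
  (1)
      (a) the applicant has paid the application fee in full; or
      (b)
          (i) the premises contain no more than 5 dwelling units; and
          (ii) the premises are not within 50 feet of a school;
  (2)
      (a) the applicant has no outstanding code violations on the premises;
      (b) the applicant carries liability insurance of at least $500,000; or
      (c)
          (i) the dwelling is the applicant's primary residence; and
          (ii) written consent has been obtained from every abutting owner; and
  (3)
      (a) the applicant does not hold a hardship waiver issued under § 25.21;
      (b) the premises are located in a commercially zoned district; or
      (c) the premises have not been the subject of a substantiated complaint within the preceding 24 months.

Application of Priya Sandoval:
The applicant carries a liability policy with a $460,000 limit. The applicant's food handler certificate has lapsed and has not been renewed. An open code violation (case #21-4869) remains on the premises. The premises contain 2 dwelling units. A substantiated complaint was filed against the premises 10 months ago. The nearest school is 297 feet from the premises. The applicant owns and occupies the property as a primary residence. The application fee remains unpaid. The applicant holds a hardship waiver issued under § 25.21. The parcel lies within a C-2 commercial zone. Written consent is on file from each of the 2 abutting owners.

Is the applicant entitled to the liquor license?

(a) fee paid — not met.
(i) ≤ 5 units — satisfied.
(ii) ≥50 ft from school — satisfied.
(b): T AND T → true.
(1) = F OR T = true.
(a) no code violations — fails.
(b) insurance ≥ $500,000 — not met.
(i) primary residence — holds.
(ii) all abutters consent — holds.
(c) = T AND T = true.
So (2) is satisfied (F OR F OR T).
(a) not (hardship waiver) — not met.
(b) commercially zoned — satisfied.
(c) no complaint in 24 mo. — fails.
(3) = F OR T OR F = true.
So Overall is satisfied (T AND T AND T).

Yes — granted.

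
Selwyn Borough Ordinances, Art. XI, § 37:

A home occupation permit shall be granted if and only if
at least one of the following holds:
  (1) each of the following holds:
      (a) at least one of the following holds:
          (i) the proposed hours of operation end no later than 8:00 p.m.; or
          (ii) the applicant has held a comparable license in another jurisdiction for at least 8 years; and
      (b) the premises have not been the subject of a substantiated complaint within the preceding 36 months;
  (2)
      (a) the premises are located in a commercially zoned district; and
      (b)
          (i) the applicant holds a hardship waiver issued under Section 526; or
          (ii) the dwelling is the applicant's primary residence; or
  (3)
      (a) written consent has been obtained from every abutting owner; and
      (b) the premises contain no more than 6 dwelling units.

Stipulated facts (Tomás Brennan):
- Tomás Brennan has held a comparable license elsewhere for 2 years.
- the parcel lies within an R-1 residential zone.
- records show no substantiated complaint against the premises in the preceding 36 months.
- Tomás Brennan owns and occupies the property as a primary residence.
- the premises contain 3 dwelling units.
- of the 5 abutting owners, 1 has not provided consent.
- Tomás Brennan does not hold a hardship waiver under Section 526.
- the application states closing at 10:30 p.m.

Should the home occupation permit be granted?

(i) closes by 8 p.m. — fails.
(ii) prior license ≥ 8 yr — not met.
So (a) is not satisfied (F OR F).
(b) no complaint in 36 mo. — satisfied.
So (1) is not satisfied (F AND T).
(a) commercially zoned — fails.
(i) hardship waiver — not satisfied.
(ii) primary residence — holds.
So (b) is satisfied (F OR T).
So (2) is not satisfied (F AND T).
(a) all abutters consent — not satisfied.
(b) ≤ 6 units — met.
(3) = F AND T = false.
Overall = F OR F OR F = false.

No — denied.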